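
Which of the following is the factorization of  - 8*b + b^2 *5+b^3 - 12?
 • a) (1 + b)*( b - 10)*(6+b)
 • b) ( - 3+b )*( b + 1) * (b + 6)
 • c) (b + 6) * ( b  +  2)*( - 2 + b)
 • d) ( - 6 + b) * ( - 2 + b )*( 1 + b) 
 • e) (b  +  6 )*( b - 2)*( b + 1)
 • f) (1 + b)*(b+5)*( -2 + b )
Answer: e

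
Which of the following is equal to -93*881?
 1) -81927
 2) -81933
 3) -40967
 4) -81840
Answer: 2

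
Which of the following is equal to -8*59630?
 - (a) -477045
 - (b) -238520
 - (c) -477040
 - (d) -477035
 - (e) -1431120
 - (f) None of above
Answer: c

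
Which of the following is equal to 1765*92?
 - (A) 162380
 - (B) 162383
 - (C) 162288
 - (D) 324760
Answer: A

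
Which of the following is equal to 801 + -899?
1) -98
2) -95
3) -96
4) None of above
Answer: 1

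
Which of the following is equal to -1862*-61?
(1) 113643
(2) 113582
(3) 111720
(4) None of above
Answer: 2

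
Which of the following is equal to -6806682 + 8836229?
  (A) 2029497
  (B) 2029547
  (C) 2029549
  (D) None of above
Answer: B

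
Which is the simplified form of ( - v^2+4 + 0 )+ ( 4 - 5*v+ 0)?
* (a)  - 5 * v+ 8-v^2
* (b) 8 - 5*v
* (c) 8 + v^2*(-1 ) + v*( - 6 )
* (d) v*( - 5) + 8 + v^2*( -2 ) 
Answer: a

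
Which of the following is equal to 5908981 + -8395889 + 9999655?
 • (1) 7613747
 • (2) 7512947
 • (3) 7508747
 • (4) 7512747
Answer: 4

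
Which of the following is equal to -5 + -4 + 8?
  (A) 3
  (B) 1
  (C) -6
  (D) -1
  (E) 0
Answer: D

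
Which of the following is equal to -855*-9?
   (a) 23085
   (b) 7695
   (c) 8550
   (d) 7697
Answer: b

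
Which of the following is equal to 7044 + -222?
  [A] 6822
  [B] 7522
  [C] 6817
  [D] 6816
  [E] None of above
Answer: A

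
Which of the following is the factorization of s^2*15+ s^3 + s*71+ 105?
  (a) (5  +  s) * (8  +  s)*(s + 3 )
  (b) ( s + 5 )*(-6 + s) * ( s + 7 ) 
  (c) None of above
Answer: c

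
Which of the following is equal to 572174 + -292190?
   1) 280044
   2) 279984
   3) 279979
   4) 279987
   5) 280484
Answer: 2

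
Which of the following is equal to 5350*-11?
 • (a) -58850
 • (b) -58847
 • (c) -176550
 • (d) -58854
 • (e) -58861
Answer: a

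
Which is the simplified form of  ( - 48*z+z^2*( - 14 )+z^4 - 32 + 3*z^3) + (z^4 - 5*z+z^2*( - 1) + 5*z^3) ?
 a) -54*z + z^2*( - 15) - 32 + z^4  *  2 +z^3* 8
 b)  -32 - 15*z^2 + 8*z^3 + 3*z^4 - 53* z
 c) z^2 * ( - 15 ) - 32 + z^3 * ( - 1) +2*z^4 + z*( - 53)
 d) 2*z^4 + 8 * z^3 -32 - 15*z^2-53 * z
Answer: d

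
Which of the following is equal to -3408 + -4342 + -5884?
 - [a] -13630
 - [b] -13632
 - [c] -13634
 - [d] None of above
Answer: c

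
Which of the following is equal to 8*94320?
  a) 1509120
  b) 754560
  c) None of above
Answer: b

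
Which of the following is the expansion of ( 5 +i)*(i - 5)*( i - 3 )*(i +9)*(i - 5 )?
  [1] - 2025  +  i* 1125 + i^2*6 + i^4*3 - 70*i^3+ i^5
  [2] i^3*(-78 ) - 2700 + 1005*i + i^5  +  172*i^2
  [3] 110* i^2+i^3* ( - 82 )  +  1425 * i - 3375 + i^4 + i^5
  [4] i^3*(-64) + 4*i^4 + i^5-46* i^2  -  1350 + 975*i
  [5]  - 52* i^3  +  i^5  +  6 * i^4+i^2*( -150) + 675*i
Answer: 3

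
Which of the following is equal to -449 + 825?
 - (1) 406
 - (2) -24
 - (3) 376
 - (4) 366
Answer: 3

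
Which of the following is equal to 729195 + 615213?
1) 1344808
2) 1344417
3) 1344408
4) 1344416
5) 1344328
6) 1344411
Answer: 3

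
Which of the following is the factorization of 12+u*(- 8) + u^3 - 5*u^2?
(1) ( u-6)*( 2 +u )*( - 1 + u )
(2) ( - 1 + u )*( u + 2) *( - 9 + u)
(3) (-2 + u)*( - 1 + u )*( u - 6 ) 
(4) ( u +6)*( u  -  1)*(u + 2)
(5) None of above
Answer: 1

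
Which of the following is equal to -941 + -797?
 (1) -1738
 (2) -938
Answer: 1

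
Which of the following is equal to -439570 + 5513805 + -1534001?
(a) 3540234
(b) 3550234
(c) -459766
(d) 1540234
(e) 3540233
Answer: a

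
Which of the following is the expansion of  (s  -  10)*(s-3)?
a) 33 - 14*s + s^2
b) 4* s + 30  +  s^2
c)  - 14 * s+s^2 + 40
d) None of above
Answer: d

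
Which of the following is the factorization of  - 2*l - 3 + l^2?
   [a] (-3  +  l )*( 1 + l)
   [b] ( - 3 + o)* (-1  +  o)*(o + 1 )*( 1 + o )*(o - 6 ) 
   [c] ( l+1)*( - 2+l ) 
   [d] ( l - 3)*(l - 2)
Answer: a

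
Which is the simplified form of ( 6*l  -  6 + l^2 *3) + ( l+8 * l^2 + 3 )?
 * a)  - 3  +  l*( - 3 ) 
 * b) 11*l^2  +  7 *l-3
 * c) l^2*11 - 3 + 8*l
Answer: b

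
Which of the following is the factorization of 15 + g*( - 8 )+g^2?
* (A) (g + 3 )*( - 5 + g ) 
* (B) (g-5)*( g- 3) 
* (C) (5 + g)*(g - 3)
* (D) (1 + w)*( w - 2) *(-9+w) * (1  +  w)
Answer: B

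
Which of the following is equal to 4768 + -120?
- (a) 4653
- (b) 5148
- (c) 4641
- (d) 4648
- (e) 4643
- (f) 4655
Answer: d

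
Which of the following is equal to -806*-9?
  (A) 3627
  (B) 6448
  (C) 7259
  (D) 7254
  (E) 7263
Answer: D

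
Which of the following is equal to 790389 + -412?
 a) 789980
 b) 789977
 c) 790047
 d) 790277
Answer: b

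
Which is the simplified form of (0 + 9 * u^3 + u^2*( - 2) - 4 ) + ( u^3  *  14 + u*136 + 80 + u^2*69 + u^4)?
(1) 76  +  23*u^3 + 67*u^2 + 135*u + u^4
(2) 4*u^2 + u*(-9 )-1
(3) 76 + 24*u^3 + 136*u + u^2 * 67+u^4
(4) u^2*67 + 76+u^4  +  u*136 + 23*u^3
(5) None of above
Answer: 4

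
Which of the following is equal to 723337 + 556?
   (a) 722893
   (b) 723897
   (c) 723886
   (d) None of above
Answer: d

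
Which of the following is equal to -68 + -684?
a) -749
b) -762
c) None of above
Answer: c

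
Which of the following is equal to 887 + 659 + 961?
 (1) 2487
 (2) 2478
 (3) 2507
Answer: 3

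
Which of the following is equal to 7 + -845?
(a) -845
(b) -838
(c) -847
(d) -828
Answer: b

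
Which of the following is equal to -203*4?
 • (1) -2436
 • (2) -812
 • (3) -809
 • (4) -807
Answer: 2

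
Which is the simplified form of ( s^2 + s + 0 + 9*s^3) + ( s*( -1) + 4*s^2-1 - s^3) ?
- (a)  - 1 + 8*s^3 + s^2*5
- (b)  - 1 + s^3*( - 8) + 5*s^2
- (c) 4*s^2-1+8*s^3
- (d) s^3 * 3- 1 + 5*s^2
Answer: a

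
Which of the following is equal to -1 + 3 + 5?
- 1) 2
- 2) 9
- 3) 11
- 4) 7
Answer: 4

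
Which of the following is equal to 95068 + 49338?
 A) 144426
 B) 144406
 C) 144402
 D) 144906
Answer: B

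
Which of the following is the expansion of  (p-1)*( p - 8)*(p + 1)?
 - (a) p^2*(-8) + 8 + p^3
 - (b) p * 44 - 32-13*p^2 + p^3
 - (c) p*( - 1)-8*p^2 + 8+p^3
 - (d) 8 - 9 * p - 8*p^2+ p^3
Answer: c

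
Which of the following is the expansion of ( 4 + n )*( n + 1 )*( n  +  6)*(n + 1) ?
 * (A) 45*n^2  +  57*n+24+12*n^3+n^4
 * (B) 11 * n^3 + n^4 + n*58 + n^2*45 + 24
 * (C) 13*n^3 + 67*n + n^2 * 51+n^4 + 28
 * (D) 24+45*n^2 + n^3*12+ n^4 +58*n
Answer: D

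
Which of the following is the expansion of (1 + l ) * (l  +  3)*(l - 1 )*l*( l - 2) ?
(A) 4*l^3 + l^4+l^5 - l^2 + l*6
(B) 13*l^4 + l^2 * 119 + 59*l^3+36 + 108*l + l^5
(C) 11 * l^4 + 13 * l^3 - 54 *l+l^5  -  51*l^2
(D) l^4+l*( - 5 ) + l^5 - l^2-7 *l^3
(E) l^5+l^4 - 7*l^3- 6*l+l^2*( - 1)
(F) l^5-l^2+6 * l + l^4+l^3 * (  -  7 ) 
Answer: F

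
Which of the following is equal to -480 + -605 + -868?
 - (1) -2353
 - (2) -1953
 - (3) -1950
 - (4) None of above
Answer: 2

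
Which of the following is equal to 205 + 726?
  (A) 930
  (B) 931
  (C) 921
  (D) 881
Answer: B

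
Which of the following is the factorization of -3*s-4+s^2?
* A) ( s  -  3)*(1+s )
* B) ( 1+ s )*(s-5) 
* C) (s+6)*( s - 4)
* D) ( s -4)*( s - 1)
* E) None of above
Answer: E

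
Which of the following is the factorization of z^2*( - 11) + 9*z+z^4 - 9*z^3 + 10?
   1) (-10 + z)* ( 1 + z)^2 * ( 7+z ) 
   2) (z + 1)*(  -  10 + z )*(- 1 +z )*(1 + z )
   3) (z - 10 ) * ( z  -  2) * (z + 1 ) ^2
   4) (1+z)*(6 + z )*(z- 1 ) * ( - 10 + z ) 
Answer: 2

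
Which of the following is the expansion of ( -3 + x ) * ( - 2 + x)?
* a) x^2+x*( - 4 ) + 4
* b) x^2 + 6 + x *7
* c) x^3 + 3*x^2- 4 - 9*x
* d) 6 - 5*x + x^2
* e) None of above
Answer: d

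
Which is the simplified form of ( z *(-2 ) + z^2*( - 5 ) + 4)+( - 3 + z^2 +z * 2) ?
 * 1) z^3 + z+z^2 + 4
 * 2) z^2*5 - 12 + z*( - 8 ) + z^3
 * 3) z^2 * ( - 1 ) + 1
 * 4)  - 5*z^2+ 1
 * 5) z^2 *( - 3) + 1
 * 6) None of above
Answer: 6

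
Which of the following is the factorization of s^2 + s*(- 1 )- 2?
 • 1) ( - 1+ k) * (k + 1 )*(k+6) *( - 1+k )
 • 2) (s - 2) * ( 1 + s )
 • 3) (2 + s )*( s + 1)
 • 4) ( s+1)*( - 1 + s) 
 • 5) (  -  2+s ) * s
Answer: 2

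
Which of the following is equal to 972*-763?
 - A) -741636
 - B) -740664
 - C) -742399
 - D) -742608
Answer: A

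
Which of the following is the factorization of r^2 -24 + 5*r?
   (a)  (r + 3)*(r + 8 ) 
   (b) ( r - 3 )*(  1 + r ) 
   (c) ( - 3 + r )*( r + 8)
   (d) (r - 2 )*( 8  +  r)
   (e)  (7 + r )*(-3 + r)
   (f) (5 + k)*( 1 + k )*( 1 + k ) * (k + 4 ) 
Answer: c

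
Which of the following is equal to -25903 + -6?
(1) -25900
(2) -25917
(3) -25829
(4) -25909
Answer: 4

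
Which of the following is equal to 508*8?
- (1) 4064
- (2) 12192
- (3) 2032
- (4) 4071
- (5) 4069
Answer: 1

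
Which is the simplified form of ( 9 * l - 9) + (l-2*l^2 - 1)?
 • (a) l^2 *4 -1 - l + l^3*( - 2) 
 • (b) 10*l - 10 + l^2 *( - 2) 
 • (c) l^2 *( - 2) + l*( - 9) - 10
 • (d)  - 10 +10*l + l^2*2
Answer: b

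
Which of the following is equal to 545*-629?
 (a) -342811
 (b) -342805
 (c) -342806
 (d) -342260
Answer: b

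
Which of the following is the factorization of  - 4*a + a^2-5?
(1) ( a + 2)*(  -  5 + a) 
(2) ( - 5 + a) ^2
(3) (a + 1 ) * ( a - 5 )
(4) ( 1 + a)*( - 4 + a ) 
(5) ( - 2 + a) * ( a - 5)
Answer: 3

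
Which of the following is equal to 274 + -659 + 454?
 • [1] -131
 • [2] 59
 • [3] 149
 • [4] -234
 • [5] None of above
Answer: 5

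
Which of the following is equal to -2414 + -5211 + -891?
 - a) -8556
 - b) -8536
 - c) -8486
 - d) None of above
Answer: d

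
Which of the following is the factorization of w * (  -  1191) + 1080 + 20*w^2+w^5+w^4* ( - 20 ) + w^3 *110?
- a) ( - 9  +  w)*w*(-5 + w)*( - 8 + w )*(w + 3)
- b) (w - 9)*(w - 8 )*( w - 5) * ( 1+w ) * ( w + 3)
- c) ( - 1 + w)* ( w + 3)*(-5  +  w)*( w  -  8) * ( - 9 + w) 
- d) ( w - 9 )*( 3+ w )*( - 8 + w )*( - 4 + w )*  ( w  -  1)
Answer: c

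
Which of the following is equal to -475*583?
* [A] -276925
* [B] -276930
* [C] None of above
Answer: A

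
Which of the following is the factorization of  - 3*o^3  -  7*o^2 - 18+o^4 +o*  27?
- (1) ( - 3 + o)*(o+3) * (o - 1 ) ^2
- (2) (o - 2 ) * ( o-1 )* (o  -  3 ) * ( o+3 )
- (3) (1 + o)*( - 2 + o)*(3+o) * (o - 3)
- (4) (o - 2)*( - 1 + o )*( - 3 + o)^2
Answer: 2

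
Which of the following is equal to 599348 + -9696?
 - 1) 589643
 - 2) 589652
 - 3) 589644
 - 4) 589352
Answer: 2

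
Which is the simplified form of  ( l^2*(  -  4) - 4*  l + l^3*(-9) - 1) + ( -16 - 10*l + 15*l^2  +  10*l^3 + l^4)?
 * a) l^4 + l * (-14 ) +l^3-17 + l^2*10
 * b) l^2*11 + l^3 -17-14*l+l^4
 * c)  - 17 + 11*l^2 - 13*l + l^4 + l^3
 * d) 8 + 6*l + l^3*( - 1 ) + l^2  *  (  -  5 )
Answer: b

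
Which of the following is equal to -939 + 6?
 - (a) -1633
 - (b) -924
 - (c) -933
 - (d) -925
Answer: c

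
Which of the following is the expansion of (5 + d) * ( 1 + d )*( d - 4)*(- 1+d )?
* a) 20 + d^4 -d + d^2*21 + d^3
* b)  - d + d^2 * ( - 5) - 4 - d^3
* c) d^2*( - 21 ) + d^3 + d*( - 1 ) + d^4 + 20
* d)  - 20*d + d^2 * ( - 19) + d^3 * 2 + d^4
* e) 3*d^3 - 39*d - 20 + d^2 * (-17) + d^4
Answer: c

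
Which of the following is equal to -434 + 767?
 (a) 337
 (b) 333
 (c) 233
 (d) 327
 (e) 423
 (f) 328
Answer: b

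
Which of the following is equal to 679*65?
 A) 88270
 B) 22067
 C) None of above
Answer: C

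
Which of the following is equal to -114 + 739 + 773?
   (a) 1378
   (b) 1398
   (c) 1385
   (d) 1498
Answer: b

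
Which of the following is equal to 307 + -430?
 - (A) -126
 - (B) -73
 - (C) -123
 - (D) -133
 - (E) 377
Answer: C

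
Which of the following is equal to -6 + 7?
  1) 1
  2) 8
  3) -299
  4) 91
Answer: 1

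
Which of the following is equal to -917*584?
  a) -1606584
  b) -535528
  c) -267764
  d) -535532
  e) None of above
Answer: b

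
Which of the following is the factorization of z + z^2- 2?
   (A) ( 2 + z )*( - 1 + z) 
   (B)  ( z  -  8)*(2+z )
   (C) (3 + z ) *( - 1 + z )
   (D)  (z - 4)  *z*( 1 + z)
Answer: A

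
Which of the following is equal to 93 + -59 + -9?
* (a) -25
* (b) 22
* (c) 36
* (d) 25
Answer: d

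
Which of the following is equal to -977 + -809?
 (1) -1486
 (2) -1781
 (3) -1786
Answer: 3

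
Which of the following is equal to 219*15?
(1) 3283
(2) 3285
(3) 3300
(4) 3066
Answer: 2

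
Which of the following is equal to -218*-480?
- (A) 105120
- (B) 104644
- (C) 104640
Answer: C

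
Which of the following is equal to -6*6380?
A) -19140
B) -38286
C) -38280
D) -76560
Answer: C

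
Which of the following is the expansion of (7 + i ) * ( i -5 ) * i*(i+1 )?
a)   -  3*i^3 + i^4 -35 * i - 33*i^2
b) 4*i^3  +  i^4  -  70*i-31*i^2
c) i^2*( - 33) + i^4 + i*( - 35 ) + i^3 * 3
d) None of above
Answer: c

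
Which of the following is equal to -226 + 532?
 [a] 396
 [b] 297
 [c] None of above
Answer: c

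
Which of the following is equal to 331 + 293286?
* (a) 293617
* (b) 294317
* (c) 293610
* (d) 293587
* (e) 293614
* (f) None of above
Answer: a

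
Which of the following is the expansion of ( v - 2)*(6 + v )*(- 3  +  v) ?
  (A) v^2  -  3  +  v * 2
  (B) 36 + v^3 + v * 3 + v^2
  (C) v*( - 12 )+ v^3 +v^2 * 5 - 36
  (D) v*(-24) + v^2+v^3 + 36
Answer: D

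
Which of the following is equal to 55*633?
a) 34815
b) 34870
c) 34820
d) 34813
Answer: a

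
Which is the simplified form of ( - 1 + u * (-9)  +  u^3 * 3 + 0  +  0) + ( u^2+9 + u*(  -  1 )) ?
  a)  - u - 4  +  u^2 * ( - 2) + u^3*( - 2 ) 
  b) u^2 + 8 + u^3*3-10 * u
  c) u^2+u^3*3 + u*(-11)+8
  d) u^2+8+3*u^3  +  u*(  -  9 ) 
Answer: b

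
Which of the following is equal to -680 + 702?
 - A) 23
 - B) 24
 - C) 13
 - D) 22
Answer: D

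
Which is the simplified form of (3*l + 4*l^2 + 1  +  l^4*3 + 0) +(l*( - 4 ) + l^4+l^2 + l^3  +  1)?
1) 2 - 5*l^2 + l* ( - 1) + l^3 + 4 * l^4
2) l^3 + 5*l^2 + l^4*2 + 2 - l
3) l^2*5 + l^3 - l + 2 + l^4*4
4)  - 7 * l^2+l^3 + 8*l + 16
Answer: 3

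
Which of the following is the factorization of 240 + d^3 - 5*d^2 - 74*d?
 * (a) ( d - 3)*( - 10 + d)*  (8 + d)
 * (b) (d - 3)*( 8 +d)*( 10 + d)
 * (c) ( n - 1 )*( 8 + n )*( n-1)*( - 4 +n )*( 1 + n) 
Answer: a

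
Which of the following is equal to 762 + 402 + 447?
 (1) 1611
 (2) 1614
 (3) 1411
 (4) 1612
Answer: 1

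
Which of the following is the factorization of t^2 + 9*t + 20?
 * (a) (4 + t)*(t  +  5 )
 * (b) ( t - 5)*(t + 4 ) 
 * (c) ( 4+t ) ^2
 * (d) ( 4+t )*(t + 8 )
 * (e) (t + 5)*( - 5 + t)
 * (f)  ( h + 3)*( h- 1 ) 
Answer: a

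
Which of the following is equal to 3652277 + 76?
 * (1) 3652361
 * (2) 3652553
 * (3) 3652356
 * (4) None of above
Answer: 4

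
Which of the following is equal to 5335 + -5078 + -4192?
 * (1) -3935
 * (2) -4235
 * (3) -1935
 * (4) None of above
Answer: 1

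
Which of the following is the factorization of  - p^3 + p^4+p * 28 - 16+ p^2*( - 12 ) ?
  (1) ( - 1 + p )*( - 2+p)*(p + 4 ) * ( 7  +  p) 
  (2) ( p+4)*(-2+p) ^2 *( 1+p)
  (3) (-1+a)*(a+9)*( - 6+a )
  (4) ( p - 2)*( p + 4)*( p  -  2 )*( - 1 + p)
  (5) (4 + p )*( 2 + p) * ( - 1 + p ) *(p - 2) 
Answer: 4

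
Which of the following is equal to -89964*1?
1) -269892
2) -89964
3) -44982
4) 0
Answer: 2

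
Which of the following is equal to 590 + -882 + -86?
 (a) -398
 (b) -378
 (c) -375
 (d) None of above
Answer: b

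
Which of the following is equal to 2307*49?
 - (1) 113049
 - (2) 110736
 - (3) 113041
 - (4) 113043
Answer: 4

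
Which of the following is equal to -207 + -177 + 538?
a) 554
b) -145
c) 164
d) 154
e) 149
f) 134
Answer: d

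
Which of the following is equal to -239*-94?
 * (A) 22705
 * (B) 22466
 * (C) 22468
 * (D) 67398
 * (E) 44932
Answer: B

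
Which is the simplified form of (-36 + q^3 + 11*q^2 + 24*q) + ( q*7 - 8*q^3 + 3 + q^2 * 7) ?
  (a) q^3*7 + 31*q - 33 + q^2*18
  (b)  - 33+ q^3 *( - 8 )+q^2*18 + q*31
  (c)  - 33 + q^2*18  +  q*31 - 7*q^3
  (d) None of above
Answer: c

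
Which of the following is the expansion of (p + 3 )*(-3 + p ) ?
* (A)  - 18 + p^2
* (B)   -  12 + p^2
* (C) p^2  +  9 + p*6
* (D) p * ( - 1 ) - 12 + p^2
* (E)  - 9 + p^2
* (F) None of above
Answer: E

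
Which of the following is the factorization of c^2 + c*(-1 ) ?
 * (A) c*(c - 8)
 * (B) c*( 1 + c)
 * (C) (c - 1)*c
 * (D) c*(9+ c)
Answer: C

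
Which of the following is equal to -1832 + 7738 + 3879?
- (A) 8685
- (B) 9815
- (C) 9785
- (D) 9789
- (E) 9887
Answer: C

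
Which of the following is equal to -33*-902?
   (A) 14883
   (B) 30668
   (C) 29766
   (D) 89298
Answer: C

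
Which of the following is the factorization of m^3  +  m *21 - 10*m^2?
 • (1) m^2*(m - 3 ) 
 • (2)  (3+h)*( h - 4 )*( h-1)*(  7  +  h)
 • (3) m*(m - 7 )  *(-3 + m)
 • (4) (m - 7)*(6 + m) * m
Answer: 3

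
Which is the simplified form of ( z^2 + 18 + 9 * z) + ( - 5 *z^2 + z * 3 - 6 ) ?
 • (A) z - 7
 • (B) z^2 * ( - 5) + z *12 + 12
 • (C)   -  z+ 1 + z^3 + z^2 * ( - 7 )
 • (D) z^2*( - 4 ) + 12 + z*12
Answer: D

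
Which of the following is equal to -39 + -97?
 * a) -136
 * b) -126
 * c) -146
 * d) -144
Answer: a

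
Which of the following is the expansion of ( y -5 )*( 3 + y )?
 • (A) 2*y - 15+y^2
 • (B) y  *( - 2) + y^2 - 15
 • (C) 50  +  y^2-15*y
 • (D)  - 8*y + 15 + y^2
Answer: B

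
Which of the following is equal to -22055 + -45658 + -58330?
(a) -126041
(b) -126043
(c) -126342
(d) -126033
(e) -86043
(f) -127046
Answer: b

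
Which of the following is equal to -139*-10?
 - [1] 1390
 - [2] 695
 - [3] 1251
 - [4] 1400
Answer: 1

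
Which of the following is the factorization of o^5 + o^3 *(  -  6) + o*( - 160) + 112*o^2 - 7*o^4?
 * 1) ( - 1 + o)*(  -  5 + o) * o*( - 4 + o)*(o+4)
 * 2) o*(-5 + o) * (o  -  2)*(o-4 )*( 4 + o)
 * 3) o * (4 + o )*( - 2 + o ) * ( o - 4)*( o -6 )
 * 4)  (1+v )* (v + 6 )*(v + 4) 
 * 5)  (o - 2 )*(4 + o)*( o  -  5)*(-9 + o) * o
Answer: 2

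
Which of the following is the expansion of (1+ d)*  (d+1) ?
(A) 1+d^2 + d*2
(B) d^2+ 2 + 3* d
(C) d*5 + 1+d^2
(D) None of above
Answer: A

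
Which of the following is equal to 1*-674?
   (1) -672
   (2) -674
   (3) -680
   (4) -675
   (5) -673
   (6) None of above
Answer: 2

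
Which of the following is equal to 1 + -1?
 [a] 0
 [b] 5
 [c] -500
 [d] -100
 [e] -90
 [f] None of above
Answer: a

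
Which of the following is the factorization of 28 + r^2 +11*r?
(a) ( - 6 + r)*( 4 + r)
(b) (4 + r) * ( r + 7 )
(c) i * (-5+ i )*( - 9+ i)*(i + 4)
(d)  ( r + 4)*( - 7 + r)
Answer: b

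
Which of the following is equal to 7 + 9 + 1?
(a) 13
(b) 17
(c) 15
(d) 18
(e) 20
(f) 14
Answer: b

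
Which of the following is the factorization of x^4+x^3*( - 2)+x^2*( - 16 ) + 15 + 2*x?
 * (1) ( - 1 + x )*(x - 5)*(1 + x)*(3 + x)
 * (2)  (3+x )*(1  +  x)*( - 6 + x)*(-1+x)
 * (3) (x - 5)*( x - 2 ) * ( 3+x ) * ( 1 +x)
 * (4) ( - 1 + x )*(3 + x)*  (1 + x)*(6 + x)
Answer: 1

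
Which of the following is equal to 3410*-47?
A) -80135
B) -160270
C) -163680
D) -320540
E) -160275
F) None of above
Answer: B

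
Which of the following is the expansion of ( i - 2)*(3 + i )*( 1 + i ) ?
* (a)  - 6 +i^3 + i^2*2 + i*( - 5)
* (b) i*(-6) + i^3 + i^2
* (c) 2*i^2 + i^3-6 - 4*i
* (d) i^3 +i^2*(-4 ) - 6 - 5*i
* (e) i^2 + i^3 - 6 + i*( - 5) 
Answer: a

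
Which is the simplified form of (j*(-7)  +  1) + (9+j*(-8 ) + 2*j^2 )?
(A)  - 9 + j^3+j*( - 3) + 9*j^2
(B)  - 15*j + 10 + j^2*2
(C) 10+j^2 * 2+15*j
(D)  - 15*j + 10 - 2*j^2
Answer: B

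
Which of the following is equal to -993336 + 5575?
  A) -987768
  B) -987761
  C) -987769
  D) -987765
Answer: B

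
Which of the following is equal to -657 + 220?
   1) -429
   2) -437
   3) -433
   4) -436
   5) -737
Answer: 2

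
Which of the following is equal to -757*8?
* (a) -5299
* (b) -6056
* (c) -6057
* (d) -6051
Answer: b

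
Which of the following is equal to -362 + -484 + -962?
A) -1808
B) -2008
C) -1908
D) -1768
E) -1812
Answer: A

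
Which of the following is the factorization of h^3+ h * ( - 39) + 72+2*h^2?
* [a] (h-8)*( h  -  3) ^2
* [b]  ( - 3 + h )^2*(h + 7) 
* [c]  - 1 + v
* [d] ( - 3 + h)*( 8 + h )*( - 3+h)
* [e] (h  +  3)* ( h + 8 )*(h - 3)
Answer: d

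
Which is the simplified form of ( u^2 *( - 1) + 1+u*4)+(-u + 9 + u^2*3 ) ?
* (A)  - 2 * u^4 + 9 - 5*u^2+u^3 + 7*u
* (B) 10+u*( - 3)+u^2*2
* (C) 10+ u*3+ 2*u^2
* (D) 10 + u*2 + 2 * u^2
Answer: C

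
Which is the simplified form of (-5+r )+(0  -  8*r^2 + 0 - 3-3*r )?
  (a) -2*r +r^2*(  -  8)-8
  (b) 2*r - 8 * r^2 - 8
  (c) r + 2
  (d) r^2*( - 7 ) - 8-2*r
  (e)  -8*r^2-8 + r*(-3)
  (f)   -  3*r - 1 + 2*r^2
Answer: a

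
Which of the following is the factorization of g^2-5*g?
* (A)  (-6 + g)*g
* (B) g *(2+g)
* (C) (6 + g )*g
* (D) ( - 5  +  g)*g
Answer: D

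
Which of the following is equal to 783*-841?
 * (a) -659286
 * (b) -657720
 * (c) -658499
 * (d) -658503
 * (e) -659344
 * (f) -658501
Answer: d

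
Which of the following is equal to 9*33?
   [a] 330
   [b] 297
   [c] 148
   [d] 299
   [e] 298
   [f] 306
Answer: b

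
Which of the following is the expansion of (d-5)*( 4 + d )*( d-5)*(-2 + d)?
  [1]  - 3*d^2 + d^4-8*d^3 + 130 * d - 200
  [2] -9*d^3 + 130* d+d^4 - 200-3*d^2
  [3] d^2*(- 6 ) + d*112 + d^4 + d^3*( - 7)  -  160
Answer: 1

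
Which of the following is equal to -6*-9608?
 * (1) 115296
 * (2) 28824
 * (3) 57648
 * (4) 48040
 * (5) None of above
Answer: 3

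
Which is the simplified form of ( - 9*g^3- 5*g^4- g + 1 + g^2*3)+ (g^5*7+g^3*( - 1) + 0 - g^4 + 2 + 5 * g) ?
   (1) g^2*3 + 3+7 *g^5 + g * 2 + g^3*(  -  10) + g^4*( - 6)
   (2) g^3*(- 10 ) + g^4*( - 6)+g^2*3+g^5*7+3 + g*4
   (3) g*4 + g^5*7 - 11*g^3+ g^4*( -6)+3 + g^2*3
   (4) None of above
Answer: 2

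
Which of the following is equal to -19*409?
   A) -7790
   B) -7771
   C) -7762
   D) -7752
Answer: B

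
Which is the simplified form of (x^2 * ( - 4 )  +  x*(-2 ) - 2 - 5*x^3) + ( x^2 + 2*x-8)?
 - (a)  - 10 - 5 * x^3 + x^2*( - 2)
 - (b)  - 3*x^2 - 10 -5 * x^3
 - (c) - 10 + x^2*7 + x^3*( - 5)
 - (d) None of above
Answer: b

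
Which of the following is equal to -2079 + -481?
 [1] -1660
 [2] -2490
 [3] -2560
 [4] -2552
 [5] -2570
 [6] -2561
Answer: 3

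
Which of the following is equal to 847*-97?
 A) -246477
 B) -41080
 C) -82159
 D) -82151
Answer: C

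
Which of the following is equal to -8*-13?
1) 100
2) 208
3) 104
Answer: 3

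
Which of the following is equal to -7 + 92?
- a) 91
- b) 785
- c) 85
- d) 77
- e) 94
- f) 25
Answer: c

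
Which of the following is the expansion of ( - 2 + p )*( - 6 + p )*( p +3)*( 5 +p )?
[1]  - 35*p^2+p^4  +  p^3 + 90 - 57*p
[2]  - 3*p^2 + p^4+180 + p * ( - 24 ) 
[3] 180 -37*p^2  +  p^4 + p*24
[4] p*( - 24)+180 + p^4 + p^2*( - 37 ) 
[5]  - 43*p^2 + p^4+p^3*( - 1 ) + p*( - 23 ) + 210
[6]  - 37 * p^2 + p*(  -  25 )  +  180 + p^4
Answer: 4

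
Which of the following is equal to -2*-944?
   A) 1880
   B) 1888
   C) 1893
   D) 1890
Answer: B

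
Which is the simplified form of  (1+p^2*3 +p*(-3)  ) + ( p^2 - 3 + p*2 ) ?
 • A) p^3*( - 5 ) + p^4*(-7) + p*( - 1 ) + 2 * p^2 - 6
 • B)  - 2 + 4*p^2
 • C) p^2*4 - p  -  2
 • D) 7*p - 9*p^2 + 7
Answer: C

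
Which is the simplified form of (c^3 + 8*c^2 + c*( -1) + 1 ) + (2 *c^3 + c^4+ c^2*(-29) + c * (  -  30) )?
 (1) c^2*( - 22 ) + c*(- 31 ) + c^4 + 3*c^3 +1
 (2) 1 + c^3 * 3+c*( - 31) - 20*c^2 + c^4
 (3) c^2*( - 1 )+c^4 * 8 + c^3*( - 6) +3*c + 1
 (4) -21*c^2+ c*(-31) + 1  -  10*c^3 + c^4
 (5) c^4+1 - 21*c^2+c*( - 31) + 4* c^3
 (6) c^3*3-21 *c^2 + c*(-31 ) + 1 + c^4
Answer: 6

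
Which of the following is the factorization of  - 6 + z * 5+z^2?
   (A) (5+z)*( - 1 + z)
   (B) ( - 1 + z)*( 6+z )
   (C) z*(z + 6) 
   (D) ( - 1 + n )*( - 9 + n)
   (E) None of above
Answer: B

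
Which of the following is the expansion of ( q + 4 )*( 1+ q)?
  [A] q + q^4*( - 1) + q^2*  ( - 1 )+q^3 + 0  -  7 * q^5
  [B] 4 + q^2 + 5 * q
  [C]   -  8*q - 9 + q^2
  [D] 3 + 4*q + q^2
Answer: B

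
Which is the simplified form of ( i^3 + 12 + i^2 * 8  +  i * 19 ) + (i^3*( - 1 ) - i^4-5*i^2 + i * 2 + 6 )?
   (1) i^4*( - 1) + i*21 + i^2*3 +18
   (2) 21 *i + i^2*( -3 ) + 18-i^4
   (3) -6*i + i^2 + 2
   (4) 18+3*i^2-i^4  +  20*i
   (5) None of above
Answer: 1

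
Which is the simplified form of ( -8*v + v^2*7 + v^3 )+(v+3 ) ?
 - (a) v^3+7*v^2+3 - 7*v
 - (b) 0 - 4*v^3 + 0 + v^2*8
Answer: a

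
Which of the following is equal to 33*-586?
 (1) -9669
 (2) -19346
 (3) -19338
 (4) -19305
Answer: 3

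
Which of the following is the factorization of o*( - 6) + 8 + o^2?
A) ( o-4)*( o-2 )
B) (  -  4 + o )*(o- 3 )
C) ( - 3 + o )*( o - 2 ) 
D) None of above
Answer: A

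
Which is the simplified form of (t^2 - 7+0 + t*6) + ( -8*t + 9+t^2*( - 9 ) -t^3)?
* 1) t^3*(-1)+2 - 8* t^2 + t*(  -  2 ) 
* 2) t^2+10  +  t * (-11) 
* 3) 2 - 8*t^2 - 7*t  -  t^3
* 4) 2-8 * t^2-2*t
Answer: 1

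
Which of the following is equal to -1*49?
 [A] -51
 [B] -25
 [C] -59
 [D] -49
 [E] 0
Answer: D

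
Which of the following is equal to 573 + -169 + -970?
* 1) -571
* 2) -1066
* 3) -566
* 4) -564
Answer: 3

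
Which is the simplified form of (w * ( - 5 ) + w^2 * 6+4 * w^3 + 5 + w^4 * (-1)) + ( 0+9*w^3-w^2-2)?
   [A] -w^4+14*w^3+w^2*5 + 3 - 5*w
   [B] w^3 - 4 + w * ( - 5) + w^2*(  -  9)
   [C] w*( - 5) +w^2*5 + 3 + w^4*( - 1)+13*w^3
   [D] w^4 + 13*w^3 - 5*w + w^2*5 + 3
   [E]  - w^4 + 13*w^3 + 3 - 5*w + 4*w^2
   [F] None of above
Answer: C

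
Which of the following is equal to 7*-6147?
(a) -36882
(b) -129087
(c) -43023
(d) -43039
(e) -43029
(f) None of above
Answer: e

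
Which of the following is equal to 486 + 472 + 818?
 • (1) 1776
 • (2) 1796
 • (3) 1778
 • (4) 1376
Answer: 1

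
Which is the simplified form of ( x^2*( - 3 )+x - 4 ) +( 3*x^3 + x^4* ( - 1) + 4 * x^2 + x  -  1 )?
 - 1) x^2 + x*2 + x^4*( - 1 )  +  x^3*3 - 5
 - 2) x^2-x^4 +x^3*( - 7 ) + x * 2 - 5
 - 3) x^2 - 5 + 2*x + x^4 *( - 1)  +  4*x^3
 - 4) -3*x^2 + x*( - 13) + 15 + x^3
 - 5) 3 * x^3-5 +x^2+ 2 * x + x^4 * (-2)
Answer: 1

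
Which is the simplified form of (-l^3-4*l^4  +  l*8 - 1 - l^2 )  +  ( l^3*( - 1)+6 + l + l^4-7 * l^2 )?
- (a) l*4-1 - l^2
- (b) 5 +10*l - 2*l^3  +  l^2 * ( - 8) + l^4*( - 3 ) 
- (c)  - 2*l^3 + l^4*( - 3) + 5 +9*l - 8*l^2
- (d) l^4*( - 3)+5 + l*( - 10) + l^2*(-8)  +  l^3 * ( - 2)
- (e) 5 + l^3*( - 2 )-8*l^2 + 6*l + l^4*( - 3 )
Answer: c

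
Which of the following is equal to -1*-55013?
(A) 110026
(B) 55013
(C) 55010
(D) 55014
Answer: B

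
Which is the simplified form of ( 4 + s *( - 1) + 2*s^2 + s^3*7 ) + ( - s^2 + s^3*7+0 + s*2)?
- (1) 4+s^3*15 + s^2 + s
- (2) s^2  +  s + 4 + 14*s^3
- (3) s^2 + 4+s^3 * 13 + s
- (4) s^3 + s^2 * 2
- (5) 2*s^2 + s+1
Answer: 2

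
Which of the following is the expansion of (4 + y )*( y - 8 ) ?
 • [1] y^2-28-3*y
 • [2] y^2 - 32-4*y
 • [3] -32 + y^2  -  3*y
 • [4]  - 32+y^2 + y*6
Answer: 2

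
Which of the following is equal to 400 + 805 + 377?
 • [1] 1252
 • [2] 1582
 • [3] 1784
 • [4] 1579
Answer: 2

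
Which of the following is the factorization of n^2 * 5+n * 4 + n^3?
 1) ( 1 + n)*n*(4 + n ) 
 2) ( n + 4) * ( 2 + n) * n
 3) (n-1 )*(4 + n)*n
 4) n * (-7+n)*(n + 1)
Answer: 1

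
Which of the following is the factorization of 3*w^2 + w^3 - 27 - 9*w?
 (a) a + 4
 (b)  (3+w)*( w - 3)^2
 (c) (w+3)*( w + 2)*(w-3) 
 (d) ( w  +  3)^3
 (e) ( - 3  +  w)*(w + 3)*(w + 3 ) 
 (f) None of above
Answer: e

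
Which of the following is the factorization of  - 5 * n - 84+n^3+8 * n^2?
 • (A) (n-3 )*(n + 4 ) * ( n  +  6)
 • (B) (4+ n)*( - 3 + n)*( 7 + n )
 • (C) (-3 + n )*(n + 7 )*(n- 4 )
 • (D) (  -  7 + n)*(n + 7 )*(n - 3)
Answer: B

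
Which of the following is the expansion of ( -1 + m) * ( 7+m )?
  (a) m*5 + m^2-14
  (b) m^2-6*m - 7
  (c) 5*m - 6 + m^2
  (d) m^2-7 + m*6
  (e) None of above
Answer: d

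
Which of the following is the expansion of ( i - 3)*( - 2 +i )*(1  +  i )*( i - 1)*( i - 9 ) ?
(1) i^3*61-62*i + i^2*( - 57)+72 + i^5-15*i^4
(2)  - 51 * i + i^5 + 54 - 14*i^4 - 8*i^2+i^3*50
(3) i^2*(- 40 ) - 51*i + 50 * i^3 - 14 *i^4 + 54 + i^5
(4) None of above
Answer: 3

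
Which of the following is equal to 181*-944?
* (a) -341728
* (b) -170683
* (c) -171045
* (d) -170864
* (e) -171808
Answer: d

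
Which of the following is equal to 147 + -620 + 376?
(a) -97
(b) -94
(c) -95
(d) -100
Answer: a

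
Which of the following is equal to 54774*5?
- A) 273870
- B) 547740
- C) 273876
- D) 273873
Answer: A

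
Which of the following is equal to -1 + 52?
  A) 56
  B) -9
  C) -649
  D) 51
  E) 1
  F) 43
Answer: D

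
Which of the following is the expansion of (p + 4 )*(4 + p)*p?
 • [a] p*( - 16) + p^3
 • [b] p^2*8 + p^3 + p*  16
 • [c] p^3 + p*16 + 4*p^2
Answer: b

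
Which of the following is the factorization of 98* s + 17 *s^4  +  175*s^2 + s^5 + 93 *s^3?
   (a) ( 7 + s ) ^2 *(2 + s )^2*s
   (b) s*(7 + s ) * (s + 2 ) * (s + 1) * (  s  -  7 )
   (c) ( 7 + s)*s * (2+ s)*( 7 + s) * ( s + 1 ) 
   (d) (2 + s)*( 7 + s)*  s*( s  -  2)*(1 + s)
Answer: c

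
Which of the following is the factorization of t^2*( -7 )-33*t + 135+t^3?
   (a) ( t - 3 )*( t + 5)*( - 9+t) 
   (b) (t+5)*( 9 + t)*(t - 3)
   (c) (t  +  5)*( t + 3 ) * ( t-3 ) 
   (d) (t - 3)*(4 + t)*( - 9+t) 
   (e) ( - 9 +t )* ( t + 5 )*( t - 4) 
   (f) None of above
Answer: a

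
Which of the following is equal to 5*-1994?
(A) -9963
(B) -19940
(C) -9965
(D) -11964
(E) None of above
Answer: E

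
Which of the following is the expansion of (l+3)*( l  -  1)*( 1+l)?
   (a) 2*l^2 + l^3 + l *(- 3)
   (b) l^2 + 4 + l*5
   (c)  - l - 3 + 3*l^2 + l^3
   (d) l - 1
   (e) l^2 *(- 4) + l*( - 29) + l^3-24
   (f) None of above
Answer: c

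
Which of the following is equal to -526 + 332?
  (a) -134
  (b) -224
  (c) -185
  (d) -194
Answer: d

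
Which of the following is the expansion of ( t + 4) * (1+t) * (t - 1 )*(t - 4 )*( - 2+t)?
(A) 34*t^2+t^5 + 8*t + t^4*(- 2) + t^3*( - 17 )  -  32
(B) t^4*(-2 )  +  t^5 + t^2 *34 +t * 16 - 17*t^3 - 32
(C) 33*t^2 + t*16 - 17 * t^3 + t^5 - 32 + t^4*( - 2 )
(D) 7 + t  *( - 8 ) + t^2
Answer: B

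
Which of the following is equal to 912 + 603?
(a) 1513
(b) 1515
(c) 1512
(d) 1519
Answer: b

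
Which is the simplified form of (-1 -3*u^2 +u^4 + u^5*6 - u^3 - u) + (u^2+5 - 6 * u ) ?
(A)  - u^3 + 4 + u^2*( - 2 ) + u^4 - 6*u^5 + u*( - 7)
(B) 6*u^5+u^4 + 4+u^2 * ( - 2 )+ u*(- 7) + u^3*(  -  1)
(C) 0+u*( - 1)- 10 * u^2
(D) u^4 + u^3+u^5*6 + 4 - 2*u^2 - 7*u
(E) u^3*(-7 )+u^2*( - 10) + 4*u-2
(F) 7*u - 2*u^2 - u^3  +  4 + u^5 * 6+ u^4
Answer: B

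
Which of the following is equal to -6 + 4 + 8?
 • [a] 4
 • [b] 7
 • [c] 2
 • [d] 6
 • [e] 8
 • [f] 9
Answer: d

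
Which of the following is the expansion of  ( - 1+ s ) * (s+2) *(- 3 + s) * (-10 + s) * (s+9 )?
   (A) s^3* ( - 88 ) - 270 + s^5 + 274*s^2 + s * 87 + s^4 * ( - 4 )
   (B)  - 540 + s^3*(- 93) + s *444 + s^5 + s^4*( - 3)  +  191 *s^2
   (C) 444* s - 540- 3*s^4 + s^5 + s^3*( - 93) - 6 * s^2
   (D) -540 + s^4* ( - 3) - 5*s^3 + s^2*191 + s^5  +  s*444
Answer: B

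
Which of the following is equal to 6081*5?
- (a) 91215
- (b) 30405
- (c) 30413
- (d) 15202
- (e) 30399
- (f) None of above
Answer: b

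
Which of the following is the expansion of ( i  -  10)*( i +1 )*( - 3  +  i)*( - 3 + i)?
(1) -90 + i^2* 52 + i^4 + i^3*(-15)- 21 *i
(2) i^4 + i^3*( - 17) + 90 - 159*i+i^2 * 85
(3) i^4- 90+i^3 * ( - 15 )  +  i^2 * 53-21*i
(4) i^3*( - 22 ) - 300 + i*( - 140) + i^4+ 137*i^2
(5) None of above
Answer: 3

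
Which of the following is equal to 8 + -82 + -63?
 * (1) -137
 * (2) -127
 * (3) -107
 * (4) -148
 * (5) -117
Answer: 1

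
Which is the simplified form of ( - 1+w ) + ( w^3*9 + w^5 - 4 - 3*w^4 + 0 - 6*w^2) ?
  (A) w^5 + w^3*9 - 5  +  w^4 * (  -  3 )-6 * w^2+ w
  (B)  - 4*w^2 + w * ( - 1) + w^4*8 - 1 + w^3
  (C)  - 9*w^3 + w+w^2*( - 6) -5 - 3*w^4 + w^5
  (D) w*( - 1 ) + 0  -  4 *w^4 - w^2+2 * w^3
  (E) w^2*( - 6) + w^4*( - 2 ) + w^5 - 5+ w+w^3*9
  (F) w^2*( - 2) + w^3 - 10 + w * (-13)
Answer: A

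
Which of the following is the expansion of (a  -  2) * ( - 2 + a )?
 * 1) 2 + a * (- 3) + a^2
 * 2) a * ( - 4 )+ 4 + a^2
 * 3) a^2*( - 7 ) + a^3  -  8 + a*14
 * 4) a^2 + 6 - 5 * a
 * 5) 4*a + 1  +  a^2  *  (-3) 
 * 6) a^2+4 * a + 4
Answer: 2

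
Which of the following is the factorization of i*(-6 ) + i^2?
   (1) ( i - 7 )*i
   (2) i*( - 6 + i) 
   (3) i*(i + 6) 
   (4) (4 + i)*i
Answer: 2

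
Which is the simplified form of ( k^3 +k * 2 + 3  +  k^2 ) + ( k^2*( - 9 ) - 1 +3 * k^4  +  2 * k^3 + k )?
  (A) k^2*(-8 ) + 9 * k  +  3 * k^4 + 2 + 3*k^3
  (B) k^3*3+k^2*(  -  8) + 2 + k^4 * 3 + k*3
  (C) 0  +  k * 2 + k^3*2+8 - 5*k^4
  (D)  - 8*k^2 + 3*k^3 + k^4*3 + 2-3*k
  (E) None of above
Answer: B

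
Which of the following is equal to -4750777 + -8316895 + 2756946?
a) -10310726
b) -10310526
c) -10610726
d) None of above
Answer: a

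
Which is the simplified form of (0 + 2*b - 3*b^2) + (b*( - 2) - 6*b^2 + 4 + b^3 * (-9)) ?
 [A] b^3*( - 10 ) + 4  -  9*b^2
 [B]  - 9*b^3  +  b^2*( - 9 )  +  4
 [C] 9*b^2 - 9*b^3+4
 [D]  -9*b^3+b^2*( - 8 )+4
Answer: B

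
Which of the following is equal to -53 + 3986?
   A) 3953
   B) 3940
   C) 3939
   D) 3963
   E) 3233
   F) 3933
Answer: F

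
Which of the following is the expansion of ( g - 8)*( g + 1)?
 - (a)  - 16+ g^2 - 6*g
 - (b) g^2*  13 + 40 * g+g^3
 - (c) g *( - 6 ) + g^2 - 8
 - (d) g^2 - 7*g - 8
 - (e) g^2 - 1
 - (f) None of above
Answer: d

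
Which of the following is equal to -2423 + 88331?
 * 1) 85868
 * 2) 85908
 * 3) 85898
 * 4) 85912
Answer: 2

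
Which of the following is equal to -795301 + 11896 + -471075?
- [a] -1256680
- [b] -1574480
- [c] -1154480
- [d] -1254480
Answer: d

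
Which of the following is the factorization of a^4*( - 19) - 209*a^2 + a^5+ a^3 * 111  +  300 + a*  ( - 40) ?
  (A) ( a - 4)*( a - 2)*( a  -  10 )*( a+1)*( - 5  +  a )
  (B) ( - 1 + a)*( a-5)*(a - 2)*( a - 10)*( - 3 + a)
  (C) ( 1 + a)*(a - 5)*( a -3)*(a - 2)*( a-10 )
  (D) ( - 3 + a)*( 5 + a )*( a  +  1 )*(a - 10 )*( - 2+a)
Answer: C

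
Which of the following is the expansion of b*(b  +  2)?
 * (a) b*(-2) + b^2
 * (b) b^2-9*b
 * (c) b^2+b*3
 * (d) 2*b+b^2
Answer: d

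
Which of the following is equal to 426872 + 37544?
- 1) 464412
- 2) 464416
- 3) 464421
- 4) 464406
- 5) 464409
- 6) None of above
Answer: 2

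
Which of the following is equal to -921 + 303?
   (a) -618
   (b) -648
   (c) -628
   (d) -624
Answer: a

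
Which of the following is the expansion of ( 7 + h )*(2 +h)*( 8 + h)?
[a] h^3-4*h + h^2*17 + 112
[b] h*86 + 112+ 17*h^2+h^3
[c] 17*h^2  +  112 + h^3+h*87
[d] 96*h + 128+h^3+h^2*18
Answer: b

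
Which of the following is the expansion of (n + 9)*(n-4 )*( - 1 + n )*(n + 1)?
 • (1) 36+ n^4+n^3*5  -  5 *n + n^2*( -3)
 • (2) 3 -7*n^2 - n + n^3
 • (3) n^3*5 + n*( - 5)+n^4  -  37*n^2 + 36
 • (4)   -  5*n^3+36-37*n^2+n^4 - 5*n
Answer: 3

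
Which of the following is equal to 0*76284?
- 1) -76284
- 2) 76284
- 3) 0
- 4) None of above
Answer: 3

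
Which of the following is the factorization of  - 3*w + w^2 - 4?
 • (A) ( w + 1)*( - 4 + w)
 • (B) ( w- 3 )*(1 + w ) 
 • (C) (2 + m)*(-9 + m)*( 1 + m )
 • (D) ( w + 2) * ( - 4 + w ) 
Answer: A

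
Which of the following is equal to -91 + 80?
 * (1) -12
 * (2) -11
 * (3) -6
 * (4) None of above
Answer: 2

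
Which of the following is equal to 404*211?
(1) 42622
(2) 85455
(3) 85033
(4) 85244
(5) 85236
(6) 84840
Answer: 4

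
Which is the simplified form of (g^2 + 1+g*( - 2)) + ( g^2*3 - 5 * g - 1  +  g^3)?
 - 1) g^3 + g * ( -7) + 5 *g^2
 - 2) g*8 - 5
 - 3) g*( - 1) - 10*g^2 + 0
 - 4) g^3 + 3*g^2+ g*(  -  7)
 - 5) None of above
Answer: 5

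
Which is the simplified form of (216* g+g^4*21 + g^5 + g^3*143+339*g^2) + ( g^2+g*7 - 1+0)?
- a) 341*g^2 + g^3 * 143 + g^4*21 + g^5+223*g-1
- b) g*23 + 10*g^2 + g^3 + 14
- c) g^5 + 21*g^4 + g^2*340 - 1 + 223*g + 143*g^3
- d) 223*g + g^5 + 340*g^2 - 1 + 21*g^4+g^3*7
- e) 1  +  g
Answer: c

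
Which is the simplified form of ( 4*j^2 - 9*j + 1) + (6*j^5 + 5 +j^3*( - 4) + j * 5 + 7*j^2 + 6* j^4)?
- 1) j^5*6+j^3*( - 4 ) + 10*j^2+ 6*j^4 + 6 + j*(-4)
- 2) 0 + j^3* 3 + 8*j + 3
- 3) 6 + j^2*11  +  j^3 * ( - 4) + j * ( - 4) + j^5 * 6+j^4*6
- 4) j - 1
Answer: 3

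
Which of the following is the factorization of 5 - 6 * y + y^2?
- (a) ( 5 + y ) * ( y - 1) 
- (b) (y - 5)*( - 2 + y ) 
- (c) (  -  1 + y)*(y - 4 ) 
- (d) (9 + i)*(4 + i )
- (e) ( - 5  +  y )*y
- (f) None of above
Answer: f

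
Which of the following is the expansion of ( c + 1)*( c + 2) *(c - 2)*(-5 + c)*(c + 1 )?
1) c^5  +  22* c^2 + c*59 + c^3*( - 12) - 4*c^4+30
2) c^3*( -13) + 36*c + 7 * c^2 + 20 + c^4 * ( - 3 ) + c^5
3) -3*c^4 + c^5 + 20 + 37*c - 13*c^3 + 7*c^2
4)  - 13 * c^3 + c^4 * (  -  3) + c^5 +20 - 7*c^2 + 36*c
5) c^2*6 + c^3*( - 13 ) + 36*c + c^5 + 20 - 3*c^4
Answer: 2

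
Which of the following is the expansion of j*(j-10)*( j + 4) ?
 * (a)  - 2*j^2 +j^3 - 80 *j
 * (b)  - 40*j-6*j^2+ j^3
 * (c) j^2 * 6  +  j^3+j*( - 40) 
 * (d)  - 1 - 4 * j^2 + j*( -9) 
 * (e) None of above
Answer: b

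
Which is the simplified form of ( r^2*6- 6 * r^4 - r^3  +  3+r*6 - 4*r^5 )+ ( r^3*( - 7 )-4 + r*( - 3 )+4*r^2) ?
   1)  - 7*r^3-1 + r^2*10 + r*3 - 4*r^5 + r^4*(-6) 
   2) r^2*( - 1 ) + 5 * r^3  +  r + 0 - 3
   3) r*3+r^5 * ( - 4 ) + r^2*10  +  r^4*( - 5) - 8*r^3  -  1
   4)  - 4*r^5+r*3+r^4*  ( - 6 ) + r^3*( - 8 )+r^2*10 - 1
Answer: 4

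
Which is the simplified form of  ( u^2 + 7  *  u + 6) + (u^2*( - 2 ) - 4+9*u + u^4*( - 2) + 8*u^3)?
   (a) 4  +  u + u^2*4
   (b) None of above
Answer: b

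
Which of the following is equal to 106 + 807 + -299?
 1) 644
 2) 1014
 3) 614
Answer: 3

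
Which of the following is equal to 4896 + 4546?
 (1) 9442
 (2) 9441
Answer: 1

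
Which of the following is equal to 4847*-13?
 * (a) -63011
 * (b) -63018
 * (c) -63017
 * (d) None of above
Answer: a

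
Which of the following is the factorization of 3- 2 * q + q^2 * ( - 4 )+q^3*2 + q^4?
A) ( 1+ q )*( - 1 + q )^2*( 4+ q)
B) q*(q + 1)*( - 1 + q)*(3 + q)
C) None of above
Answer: C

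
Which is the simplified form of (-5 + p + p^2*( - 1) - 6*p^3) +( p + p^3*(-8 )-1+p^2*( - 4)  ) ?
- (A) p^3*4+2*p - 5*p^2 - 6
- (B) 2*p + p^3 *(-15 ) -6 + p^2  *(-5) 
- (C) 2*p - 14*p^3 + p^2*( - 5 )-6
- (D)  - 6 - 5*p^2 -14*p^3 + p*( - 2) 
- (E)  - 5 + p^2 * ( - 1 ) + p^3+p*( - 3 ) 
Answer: C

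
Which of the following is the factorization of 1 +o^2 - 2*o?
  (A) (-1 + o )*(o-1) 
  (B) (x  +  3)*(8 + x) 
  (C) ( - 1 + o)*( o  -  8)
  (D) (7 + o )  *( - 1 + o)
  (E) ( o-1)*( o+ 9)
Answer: A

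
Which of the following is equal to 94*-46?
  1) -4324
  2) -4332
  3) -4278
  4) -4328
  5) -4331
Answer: 1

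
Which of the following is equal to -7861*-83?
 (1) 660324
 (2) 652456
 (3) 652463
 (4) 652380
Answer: 3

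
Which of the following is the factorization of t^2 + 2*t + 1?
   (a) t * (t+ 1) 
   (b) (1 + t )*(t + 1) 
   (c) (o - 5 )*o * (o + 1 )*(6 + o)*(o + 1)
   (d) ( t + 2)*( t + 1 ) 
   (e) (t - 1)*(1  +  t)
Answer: b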